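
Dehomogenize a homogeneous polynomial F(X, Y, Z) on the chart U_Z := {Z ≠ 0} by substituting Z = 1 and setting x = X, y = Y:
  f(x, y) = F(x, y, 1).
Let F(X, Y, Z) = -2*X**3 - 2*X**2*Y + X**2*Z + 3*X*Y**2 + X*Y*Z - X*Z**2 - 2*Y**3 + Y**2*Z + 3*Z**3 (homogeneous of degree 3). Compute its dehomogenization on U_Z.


f(x, y) = -2*x**3 - 2*x**2*y + x**2 + 3*x*y**2 + x*y - x - 2*y**3 + y**2 + 3

On U_Z we set Z = 1. Each monomial c·X^i·Y^j·Z^k in F becomes c·x^i·y^j·1^k = c·x^i·y^j.
Substituting Z = 1: F(X, Y, 1) = -2*x**3 - 2*x**2*y + x**2 + 3*x*y**2 + x*y - x - 2*y**3 + y**2 + 3.
Note: deg(f) ≤ deg(F) = 3; strict inequality happens when F is divisible by Z (lost terms).


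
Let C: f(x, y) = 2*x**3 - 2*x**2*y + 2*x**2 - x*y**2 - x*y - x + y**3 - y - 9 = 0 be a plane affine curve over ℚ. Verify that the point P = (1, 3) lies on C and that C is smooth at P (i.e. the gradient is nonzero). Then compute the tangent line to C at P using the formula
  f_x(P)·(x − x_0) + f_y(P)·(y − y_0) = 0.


Tangent line at P: -15*x + 17*y - 36 = 0.

Step 1: f(1, 3) = 0, so P lies on C.
Step 2: partial derivatives
  f_x(x, y) = 6*x**2 - 4*x*y + 4*x - y**2 - y - 1, f_y(x, y) = -2*x**2 - 2*x*y - x + 3*y**2 - 1.
  f_x(P) = -15, f_y(P) = 17 (gradient nonzero, so P is smooth).
Step 3: tangent line at P: -15·(x − 1) + 17·(y − 3) = 0.
Expanding: -15*x + 17*y - 36 = 0.


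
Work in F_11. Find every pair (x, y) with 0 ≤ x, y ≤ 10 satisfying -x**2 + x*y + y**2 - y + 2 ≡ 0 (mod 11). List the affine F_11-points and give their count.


Affine F_11-points: {(0, 5), (0, 7), (2, 1), (2, 9), (5, 2), (5, 5), (7, 7), (7, 9), (8, 2), (10, 1)}; count = 10.

For each of the 121 pairs (x, y) ∈ F_11², evaluate f(x, y) mod 11. Record the zeros.
  x = 0: [0↦2, 1↦2, 2↦4, 3↦8, 4↦3, 5↦0, 6↦10, 7↦0, 8↦3, 9↦8, 10↦4]  zeros at y ∈ {5, 7}
  x = 1: [0↦1, 1↦2, 2↦5, 3↦10, 4↦6, 5↦4, 6↦4, 7↦6, 8↦10, 9↦5, 10↦2]  zeros at y ∈ ∅
  x = 2: [0↦9, 1↦0, 2↦4, 3↦10, 4↦7, 5↦6, 6↦7, 7↦10, 8↦4, 9↦0, 10↦9]  zeros at y ∈ {1, 9}
  x = 3: [0↦4, 1↦7, 2↦1, 3↦8, 4↦6, 5↦6, 6↦8, 7↦1, 8↦7, 9↦4, 10↦3]  zeros at y ∈ ∅
  x = 4: [0↦8, 1↦1, 2↦7, 3↦4, 4↦3, 5↦4, 6↦7, 7↦1, 8↦8, 9↦6, 10↦6]  zeros at y ∈ ∅
  x = 5: [0↦10, 1↦4, 2↦0, 3↦9, 4↦9, 5↦0, 6↦4, 7↦10, 8↦7, 9↦6, 10↦7]  zeros at y ∈ {2, 5}
  x = 6: [0↦10, 1↦5, 2↦2, 3↦1, 4↦2, 5↦5, 6↦10, 7↦6, 8↦4, 9↦4, 10↦6]  zeros at y ∈ ∅
  x = 7: [0↦8, 1↦4, 2↦2, 3↦2, 4↦4, 5↦8, 6↦3, 7↦0, 8↦10, 9↦0, 10↦3]  zeros at y ∈ {7, 9}
  x = 8: [0↦4, 1↦1, 2↦0, 3↦1, 4↦4, 5↦9, 6↦5, 7↦3, 8↦3, 9↦5, 10↦9]  zeros at y ∈ {2}
  x = 9: [0↦9, 1↦7, 2↦7, 3↦9, 4↦2, 5↦8, 6↦5, 7↦4, 8↦5, 9↦8, 10↦2]  zeros at y ∈ ∅
  x = 10: [0↦1, 1↦0, 2↦1, 3↦4, 4↦9, 5↦5, 6↦3, 7↦3, 8↦5, 9↦9, 10↦4]  zeros at y ∈ {1}
Collecting zeros: affine points = {(0, 5), (0, 7), (2, 1), (2, 9), (5, 2), (5, 5), (7, 7), (7, 9), (8, 2), (10, 1)}.
Total count |C(F_11)_aff| = 10.


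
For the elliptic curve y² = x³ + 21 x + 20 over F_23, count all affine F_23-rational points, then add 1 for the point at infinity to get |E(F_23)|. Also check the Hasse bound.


Affine points = {(2, 1), (2, 22), (3, 8), (3, 15), (7, 2), (7, 21), (9, 8), (9, 15), (11, 8), (11, 15), (13, 11), (13, 12), (16, 6), (16, 17), (17, 0), (21, 4), (21, 19)}; affine count = 17; |E(F_23)| = 18.

Discriminant check: Δ ∝ 4a³ + 27b² = 4·21³ + 27·20² = 4·9261 + 27·400 ≡ 4 (mod 23). Nonzero ⇒ E is nonsingular.
For each x ∈ F_23, compute rhs = x³ + 21·x + 20 mod 23, then count y ∈ F_23 with y² ≡ rhs.
  x = 0: rhs = 20, matching y values: none (0 points).
  x = 1: rhs = 19, matching y values: none (0 points).
  x = 2: rhs = 1, matching y values: 1, 22 (2 points).
  x = 3: rhs = 18, matching y values: 8, 15 (2 points).
  x = 4: rhs = 7, matching y values: none (0 points).
  x = 5: rhs = 20, matching y values: none (0 points).
  x = 6: rhs = 17, matching y values: none (0 points).
  x = 7: rhs = 4, matching y values: 2, 21 (2 points).
  x = 8: rhs = 10, matching y values: none (0 points).
  x = 9: rhs = 18, matching y values: 8, 15 (2 points).
  x = 10: rhs = 11, matching y values: none (0 points).
  x = 11: rhs = 18, matching y values: 8, 15 (2 points).
  x = 12: rhs = 22, matching y values: none (0 points).
  x = 13: rhs = 6, matching y values: 11, 12 (2 points).
  x = 14: rhs = 22, matching y values: none (0 points).
  x = 15: rhs = 7, matching y values: none (0 points).
  x = 16: rhs = 13, matching y values: 6, 17 (2 points).
  x = 17: rhs = 0, matching y values: 0 (1 points).
  x = 18: rhs = 20, matching y values: none (0 points).
  x = 19: rhs = 10, matching y values: none (0 points).
  x = 20: rhs = 22, matching y values: none (0 points).
  x = 21: rhs = 16, matching y values: 4, 19 (2 points).
  x = 22: rhs = 21, matching y values: none (0 points).
Total affine count: 17.
Full point count |E(F_23)| = 17 + 1 = 18.
Hasse bound: |18 − (23+1)| = |-6| = 6 ≤ 2√23 ≈ 9.5917 ✓.


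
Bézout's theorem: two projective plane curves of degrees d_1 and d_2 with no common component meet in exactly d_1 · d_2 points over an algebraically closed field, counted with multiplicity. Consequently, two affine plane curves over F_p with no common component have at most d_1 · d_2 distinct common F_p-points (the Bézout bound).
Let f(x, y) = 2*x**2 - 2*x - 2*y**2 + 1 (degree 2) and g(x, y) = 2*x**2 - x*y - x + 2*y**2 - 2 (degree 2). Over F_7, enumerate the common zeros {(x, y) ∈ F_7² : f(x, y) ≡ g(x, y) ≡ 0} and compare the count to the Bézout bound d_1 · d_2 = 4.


Common zeros: {(4, 4)}; count = 1; Bézout bound = 4.

deg(f) = 2, deg(g) = 2, so Bézout bound = 4.
Scan x ∈ F_7. For each x, list the y ∈ F_7 with f(x, y) ≡ 0 and those with g(x, y) ≡ 0 (mod 7); the common zeros in that column are the intersection.
  x = 0: f ≡ 0 at y ∈ {2, 5}; g ≡ 0 at y ∈ {1, 6}; common: ∅.
  x = 1: f ≡ 0 at y ∈ {2, 5}; g ≡ 0 at y ∈ {1, 3}; common: ∅.
  x = 2: f ≡ 0 at y ∈ ∅; g ≡ 0 at y ∈ {4}; common: ∅.
  x = 3: f ≡ 0 at y ∈ ∅; g ≡ 0 at y ∈ ∅; common: ∅.
  x = 4: f ≡ 0 at y ∈ {3, 4}; g ≡ 0 at y ∈ {4, 5}; common: {4}.
  x = 5: f ≡ 0 at y ∈ ∅; g ≡ 0 at y ∈ ∅; common: ∅.
  x = 6: f ≡ 0 at y ∈ ∅; g ≡ 0 at y ∈ {5}; common: ∅.
Collecting: common zeros = {(4, 4)}, so the count is 1.
Comparison with the Bézout bound: 1 ≤ 4 = deg(f)·deg(g), as expected for curves with no common component (the affine F_7-count falls short of the bound because intersections may lie at infinity, over extension fields, or carry multiplicity).


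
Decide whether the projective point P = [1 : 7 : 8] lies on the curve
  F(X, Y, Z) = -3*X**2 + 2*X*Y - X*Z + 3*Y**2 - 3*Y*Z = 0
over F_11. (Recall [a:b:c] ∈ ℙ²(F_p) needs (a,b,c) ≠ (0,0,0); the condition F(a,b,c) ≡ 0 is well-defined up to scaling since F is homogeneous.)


F(1,7,8) ≡ 4 (mod 11); P is NOT on the curve.

Evaluate F(1, 7, 8) term-by-term (mod 11).
  -3*X**2 ↦ -3·1·1·1 = -3
  2*X*Y ↦ 2·1·7·1 = 14
  -X*Z ↦ -1·1·1·8 = -8
  3*Y**2 ↦ 3·1·49·1 = 147
  -3*Y*Z ↦ -3·1·7·8 = -168
Sum: F(1, 7, 8) = (-3) + (14) + (-8) + (147) + (-168) = -18.
Reducing mod 11: -18 ≡ 4 (mod 11).
Since F(a, b, c) ≡ 4 ≠ 0 (mod 11), P does NOT lie on the curve.


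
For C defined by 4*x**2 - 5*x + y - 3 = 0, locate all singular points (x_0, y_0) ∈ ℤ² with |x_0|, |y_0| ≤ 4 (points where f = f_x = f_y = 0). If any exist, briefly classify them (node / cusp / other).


No singular points in the scanned grid; C is smooth there.

Compute partial derivatives:
  f_x = 8*x - 5.
  f_y = 1.
f_y = 1 is a nonzero constant, so f_y never vanishes: no point (x, y) can satisfy f = f_x = f_y = 0. In particular no (x, y) ∈ {−4, ..., 4}² is singular; the curve is smooth.


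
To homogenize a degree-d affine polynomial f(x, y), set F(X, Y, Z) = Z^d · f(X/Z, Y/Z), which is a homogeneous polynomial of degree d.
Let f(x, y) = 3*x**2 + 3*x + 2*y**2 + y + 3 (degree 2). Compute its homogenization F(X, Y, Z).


F(X, Y, Z) = 3*X**2 + 3*X*Z + 2*Y**2 + Y*Z + 3*Z**2

deg(f) = 2.
Substitute x = X/Z, y = Y/Z into f, then multiply by Z^2.
  monomial 3·x^2·y^0 ↦ 3·X^2·Y^0·Z^0.
  monomial 3·x^1·y^0 ↦ 3·X^1·Y^0·Z^1.
  monomial 2·x^0·y^2 ↦ 2·X^0·Y^2·Z^0.
  monomial 1·x^0·y^1 ↦ 1·X^0·Y^1·Z^1.
  monomial 3·x^0·y^0 ↦ 3·X^0·Y^0·Z^2.
Collecting: F(X, Y, Z) = 3*X**2 + 3*X*Z + 2*Y**2 + Y*Z + 3*Z**2.


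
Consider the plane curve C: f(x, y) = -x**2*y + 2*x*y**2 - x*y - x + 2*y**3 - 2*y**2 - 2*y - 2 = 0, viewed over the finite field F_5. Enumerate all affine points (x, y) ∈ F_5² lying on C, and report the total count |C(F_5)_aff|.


Affine F_5-points: {(1, 1), (1, 2), (3, 0), (4, 1), (4, 2), (4, 4)}; count = 6.

For each of the 25 pairs (x, y) ∈ F_5², evaluate f(x, y) mod 5. Record the zeros.
  x = 0: [0↦3, 1↦1, 2↦2, 3↦3, 4↦1]  zeros at y ∈ ∅
  x = 1: [0↦2, 1↦0, 2↦0, 3↦4, 4↦4]  zeros at y ∈ {1, 2}
  x = 2: [0↦1, 1↦2, 2↦4, 3↦4, 4↦4]  zeros at y ∈ ∅
  x = 3: [0↦0, 1↦2, 2↦4, 3↦3, 4↦1]  zeros at y ∈ {0}
  x = 4: [0↦4, 1↦0, 2↦0, 3↦1, 4↦0]  zeros at y ∈ {1, 2, 4}
Collecting zeros: affine points = {(1, 1), (1, 2), (3, 0), (4, 1), (4, 2), (4, 4)}.
Total count |C(F_5)_aff| = 6.


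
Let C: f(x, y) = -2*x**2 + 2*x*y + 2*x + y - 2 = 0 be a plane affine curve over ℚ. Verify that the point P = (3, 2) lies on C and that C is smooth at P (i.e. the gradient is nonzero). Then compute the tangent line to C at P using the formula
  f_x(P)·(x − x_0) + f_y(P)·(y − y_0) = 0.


Tangent line at P: -6*x + 7*y + 4 = 0.

Step 1: f(3, 2) = 0, so P lies on C.
Step 2: partial derivatives
  f_x(x, y) = -4*x + 2*y + 2, f_y(x, y) = 2*x + 1.
  f_x(P) = -6, f_y(P) = 7 (gradient nonzero, so P is smooth).
Step 3: tangent line at P: -6·(x − 3) + 7·(y − 2) = 0.
Expanding: -6*x + 7*y + 4 = 0.


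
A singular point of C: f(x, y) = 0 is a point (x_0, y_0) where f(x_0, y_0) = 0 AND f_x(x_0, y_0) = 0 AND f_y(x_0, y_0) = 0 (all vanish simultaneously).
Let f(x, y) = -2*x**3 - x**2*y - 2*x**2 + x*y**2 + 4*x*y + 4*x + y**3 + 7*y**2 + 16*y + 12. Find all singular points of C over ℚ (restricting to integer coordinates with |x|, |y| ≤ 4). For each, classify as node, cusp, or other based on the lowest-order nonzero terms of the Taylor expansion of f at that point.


Singular points: {(0, -2)}; classification: cusp.

Compute partial derivatives:
  f_x = -6*x**2 - 2*x*y - 4*x + y**2 + 4*y + 4.
  f_y = -x**2 + 2*x*y + 4*x + 3*y**2 + 14*y + 16.
Scan x_0 ∈ {−4, ..., 4}. For each x_0, f_y(x_0, y) is a polynomial in y; find its integer roots y ∈ {−4, ..., 4}, then test f_x and f at those candidates.
  x = -4: f_y(-4, y) = 3*y**2 + 6*y - 16; no integer root y with |y| ≤ 4.
  x = -3: f_y(-3, y) = 3*y**2 + 8*y - 5; no integer root y with |y| ≤ 4.
  x = -2: f_y(-2, y) = 3*y**2 + 10*y + 4; no integer root y with |y| ≤ 4.
  x = -1: f_y(-1, y) = 3*y**2 + 12*y + 11; no integer root y with |y| ≤ 4.
  x = 0: f_y(0, y) = 3*y**2 + 14*y + 16; vanishes at y ∈ {-2}. (0, -2): f_x = 0, f = 0 — SINGULAR.
  x = 1: f_y(1, y) = 3*y**2 + 16*y + 19; no integer root y with |y| ≤ 4.
  x = 2: f_y(2, y) = 3*y**2 + 18*y + 20; no integer root y with |y| ≤ 4.
  x = 3: f_y(3, y) = 3*y**2 + 20*y + 19; no integer root y with |y| ≤ 4.
  x = 4: f_y(4, y) = 3*y**2 + 22*y + 16; no integer root y with |y| ≤ 4.
Only singular point on the grid: (0, -2).
Classify: substitute x = 0 + u, y = -2 + v and expand: f = -2*u**3 - u**2*v + u*v**2 + v**3 + v**2.
No constant or linear terms (consistent with a singular point). Quadratic part: v**2. Cubic part: -2*u**3 - u**2*v + u*v**2 + v**3.
The quadratic part v**2 is a perfect square, so there is a single (double) tangent line v = 0, i.e. y = -2. Restricting the cubic part to that line (v = 0) leaves -2*u**3 ≠ 0, so f is not divisible by v and the branch is v² ≈ 2*u**3 to lowest order — this is a cusp.
Classification: cusp.


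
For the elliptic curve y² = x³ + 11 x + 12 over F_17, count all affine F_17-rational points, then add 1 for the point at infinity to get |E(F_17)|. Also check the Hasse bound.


Affine points = {(2, 5), (2, 12), (3, 2), (3, 15), (4, 1), (4, 16), (8, 0), (10, 0), (11, 6), (11, 11), (12, 6), (12, 11), (15, 4), (15, 13), (16, 0)}; affine count = 15; |E(F_17)| = 16.

Discriminant check: Δ ∝ 4a³ + 27b² = 4·11³ + 27·12² = 4·1331 + 27·144 ≡ 15 (mod 17). Nonzero ⇒ E is nonsingular.
For each x ∈ F_17, compute rhs = x³ + 11·x + 12 mod 17, then count y ∈ F_17 with y² ≡ rhs.
  x = 0: rhs = 12, matching y values: none (0 points).
  x = 1: rhs = 7, matching y values: none (0 points).
  x = 2: rhs = 8, matching y values: 5, 12 (2 points).
  x = 3: rhs = 4, matching y values: 2, 15 (2 points).
  x = 4: rhs = 1, matching y values: 1, 16 (2 points).
  x = 5: rhs = 5, matching y values: none (0 points).
  x = 6: rhs = 5, matching y values: none (0 points).
  x = 7: rhs = 7, matching y values: none (0 points).
  x = 8: rhs = 0, matching y values: 0 (1 points).
  x = 9: rhs = 7, matching y values: none (0 points).
  x = 10: rhs = 0, matching y values: 0 (1 points).
  x = 11: rhs = 2, matching y values: 6, 11 (2 points).
  x = 12: rhs = 2, matching y values: 6, 11 (2 points).
  x = 13: rhs = 6, matching y values: none (0 points).
  x = 14: rhs = 3, matching y values: none (0 points).
  x = 15: rhs = 16, matching y values: 4, 13 (2 points).
  x = 16: rhs = 0, matching y values: 0 (1 points).
Total affine count: 15.
Full point count |E(F_17)| = 15 + 1 = 16.
Hasse bound: |16 − (17+1)| = |-2| = 2 ≤ 2√17 ≈ 8.2462 ✓.


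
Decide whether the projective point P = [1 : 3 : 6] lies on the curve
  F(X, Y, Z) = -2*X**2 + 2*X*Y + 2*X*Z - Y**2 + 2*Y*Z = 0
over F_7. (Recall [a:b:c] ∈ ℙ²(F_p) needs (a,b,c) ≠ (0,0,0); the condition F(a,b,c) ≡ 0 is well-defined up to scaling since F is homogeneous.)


F(1,3,6) ≡ 1 (mod 7); P is NOT on the curve.

Evaluate F(1, 3, 6) term-by-term (mod 7).
  -2*X**2 ↦ -2·1·1·1 = -2
  2*X*Y ↦ 2·1·3·1 = 6
  2*X*Z ↦ 2·1·1·6 = 12
  -Y**2 ↦ -1·1·9·1 = -9
  2*Y*Z ↦ 2·1·3·6 = 36
Sum: F(1, 3, 6) = (-2) + (6) + (12) + (-9) + (36) = 43.
Reducing mod 7: 43 ≡ 1 (mod 7).
Since F(a, b, c) ≡ 1 ≠ 0 (mod 7), P does NOT lie on the curve.


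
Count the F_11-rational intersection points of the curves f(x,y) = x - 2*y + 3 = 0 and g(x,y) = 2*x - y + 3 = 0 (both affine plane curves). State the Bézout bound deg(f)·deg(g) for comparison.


Common zeros: {(10, 1)}; count = 1; Bézout bound = 1.

deg(f) = 1, deg(g) = 1, so Bézout bound = 1.
Scan x ∈ F_11. For each x, list the y ∈ F_11 with f(x, y) ≡ 0 and those with g(x, y) ≡ 0 (mod 11); the common zeros in that column are the intersection.
  x = 0: f ≡ 0 at y ∈ {7}; g ≡ 0 at y ∈ {3}; common: ∅.
  x = 1: f ≡ 0 at y ∈ {2}; g ≡ 0 at y ∈ {5}; common: ∅.
  x = 2: f ≡ 0 at y ∈ {8}; g ≡ 0 at y ∈ {7}; common: ∅.
  x = 3: f ≡ 0 at y ∈ {3}; g ≡ 0 at y ∈ {9}; common: ∅.
  x = 4: f ≡ 0 at y ∈ {9}; g ≡ 0 at y ∈ {0}; common: ∅.
  x = 5: f ≡ 0 at y ∈ {4}; g ≡ 0 at y ∈ {2}; common: ∅.
  x = 6: f ≡ 0 at y ∈ {10}; g ≡ 0 at y ∈ {4}; common: ∅.
  x = 7: f ≡ 0 at y ∈ {5}; g ≡ 0 at y ∈ {6}; common: ∅.
  x = 8: f ≡ 0 at y ∈ {0}; g ≡ 0 at y ∈ {8}; common: ∅.
  x = 9: f ≡ 0 at y ∈ {6}; g ≡ 0 at y ∈ {10}; common: ∅.
  x = 10: f ≡ 0 at y ∈ {1}; g ≡ 0 at y ∈ {1}; common: {1}.
Collecting: common zeros = {(10, 1)}, so the count is 1.
Comparison with the Bézout bound: 1 ≤ 1 = deg(f)·deg(g), as expected for curves with no common component (the bound is attained).


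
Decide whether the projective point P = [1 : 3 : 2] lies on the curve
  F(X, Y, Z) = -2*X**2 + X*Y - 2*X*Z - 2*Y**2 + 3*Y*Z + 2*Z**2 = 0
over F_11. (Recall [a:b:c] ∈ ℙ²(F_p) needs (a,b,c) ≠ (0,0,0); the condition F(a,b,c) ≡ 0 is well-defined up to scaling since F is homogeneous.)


F(1,3,2) ≡ 5 (mod 11); P is NOT on the curve.

Evaluate F(1, 3, 2) term-by-term (mod 11).
  -2*X**2 ↦ -2·1·1·1 = -2
  X*Y ↦ 1·1·3·1 = 3
  -2*X*Z ↦ -2·1·1·2 = -4
  -2*Y**2 ↦ -2·1·9·1 = -18
  3*Y*Z ↦ 3·1·3·2 = 18
  2*Z**2 ↦ 2·1·1·4 = 8
Sum: F(1, 3, 2) = (-2) + (3) + (-4) + (-18) + (18) + (8) = 5.
Reducing mod 11: 5 ≡ 5 (mod 11).
Since F(a, b, c) ≡ 5 ≠ 0 (mod 11), P does NOT lie on the curve.


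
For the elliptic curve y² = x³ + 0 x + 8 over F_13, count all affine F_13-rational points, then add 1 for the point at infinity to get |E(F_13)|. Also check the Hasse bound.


Affine points = {(1, 3), (1, 10), (2, 4), (2, 9), (3, 3), (3, 10), (5, 4), (5, 9), (6, 4), (6, 9), (7, 0), (8, 0), (9, 3), (9, 10), (11, 0)}; affine count = 15; |E(F_13)| = 16.

Discriminant check: Δ ∝ 4a³ + 27b² = 4·0³ + 27·8² = 4·0 + 27·64 ≡ 12 (mod 13). Nonzero ⇒ E is nonsingular.
For each x ∈ F_13, compute rhs = x³ + 0·x + 8 mod 13, then count y ∈ F_13 with y² ≡ rhs.
  x = 0: rhs = 8, matching y values: none (0 points).
  x = 1: rhs = 9, matching y values: 3, 10 (2 points).
  x = 2: rhs = 3, matching y values: 4, 9 (2 points).
  x = 3: rhs = 9, matching y values: 3, 10 (2 points).
  x = 4: rhs = 7, matching y values: none (0 points).
  x = 5: rhs = 3, matching y values: 4, 9 (2 points).
  x = 6: rhs = 3, matching y values: 4, 9 (2 points).
  x = 7: rhs = 0, matching y values: 0 (1 points).
  x = 8: rhs = 0, matching y values: 0 (1 points).
  x = 9: rhs = 9, matching y values: 3, 10 (2 points).
  x = 10: rhs = 7, matching y values: none (0 points).
  x = 11: rhs = 0, matching y values: 0 (1 points).
  x = 12: rhs = 7, matching y values: none (0 points).
Total affine count: 15.
Full point count |E(F_13)| = 15 + 1 = 16.
Hasse bound: |16 − (13+1)| = |2| = 2 ≤ 2√13 ≈ 7.2111 ✓.


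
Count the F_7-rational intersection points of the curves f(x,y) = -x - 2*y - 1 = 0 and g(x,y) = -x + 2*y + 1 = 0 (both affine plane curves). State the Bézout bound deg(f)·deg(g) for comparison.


Common zeros: {(0, 3)}; count = 1; Bézout bound = 1.

deg(f) = 1, deg(g) = 1, so Bézout bound = 1.
Scan x ∈ F_7. For each x, list the y ∈ F_7 with f(x, y) ≡ 0 and those with g(x, y) ≡ 0 (mod 7); the common zeros in that column are the intersection.
  x = 0: f ≡ 0 at y ∈ {3}; g ≡ 0 at y ∈ {3}; common: {3}.
  x = 1: f ≡ 0 at y ∈ {6}; g ≡ 0 at y ∈ {0}; common: ∅.
  x = 2: f ≡ 0 at y ∈ {2}; g ≡ 0 at y ∈ {4}; common: ∅.
  x = 3: f ≡ 0 at y ∈ {5}; g ≡ 0 at y ∈ {1}; common: ∅.
  x = 4: f ≡ 0 at y ∈ {1}; g ≡ 0 at y ∈ {5}; common: ∅.
  x = 5: f ≡ 0 at y ∈ {4}; g ≡ 0 at y ∈ {2}; common: ∅.
  x = 6: f ≡ 0 at y ∈ {0}; g ≡ 0 at y ∈ {6}; common: ∅.
Collecting: common zeros = {(0, 3)}, so the count is 1.
Comparison with the Bézout bound: 1 ≤ 1 = deg(f)·deg(g), as expected for curves with no common component (the bound is attained).


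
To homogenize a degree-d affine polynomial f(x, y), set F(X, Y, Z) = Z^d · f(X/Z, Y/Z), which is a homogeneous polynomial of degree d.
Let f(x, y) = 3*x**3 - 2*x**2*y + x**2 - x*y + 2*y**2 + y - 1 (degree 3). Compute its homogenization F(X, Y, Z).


F(X, Y, Z) = 3*X**3 - 2*X**2*Y + X**2*Z - X*Y*Z + 2*Y**2*Z + Y*Z**2 - Z**3

deg(f) = 3.
Substitute x = X/Z, y = Y/Z into f, then multiply by Z^3.
  monomial 3·x^3·y^0 ↦ 3·X^3·Y^0·Z^0.
  monomial -2·x^2·y^1 ↦ -2·X^2·Y^1·Z^0.
  monomial 1·x^2·y^0 ↦ 1·X^2·Y^0·Z^1.
  monomial -1·x^1·y^1 ↦ -1·X^1·Y^1·Z^1.
  monomial 2·x^0·y^2 ↦ 2·X^0·Y^2·Z^1.
  monomial 1·x^0·y^1 ↦ 1·X^0·Y^1·Z^2.
  monomial -1·x^0·y^0 ↦ -1·X^0·Y^0·Z^3.
Collecting: F(X, Y, Z) = 3*X**3 - 2*X**2*Y + X**2*Z - X*Y*Z + 2*Y**2*Z + Y*Z**2 - Z**3.


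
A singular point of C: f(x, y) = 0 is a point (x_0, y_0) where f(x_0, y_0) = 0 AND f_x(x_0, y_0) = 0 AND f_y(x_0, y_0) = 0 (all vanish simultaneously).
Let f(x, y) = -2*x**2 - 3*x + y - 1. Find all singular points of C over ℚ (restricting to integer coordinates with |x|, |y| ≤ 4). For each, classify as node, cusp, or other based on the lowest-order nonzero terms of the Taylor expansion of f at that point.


No singular points in the scanned grid; C is smooth there.

Compute partial derivatives:
  f_x = -4*x - 3.
  f_y = 1.
f_y = 1 is a nonzero constant, so f_y never vanishes: no point (x, y) can satisfy f = f_x = f_y = 0. In particular no (x, y) ∈ {−4, ..., 4}² is singular; the curve is smooth.


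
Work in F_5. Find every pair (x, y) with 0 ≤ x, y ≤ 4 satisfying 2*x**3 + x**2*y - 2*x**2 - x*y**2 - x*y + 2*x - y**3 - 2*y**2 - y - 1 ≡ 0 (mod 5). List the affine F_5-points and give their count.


Affine F_5-points: {(0, 1), (1, 4), (3, 1), (4, 3)}; count = 4.

For each of the 25 pairs (x, y) ∈ F_5², evaluate f(x, y) mod 5. Record the zeros.
  x = 0: [0↦4, 1↦0, 2↦1, 3↦1, 4↦4]  zeros at y ∈ {1}
  x = 1: [0↦1, 1↦1, 2↦4, 3↦4, 4↦0]  zeros at y ∈ {4}
  x = 2: [0↦1, 1↦2, 2↦4, 3↦1, 4↦2]  zeros at y ∈ ∅
  x = 3: [0↦1, 1↦0, 2↦3, 3↦4, 4↦2]  zeros at y ∈ {1}
  x = 4: [0↦3, 1↦2, 2↦3, 3↦0, 4↦2]  zeros at y ∈ {3}
Collecting zeros: affine points = {(0, 1), (1, 4), (3, 1), (4, 3)}.
Total count |C(F_5)_aff| = 4.


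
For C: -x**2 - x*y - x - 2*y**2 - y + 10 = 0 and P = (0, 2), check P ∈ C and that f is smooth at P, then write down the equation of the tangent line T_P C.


Tangent line at P: -3*x - 9*y + 18 = 0.

Step 1: f(0, 2) = 0, so P lies on C.
Step 2: partial derivatives
  f_x(x, y) = -2*x - y - 1, f_y(x, y) = -x - 4*y - 1.
  f_x(P) = -3, f_y(P) = -9 (gradient nonzero, so P is smooth).
Step 3: tangent line at P: -3·(x − 0) + -9·(y − 2) = 0.
Expanding: -3*x - 9*y + 18 = 0.


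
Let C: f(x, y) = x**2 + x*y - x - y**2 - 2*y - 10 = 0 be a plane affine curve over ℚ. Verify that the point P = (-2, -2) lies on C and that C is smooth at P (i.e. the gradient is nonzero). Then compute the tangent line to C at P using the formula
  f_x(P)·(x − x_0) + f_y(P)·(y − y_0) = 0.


Tangent line at P: -7*x - 14 = 0.

Step 1: f(-2, -2) = 0, so P lies on C.
Step 2: partial derivatives
  f_x(x, y) = 2*x + y - 1, f_y(x, y) = x - 2*y - 2.
  f_x(P) = -7, f_y(P) = 0 (gradient nonzero, so P is smooth).
Step 3: tangent line at P: -7·(x − -2) + 0·(y − -2) = 0.
Expanding: -7*x - 14 = 0.


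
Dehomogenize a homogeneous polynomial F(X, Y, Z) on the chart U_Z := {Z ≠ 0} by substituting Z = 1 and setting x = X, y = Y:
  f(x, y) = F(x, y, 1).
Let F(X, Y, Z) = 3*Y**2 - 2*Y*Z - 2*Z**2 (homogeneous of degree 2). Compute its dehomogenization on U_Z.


f(x, y) = 3*y**2 - 2*y - 2

On U_Z we set Z = 1. Each monomial c·X^i·Y^j·Z^k in F becomes c·x^i·y^j·1^k = c·x^i·y^j.
Substituting Z = 1: F(X, Y, 1) = 3*y**2 - 2*y - 2.
Note: deg(f) ≤ deg(F) = 2; strict inequality happens when F is divisible by Z (lost terms).


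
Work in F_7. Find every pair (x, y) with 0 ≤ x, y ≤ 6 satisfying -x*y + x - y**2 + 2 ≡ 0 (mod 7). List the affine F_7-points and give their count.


Affine F_7-points: {(0, 3), (0, 4), (3, 5), (3, 6), (5, 0), (5, 2)}; count = 6.

For each of the 49 pairs (x, y) ∈ F_7², evaluate f(x, y) mod 7. Record the zeros.
  x = 0: [0↦2, 1↦1, 2↦5, 3↦0, 4↦0, 5↦5, 6↦1]  zeros at y ∈ {3, 4}
  x = 1: [0↦3, 1↦1, 2↦4, 3↦5, 4↦4, 5↦1, 6↦3]  zeros at y ∈ ∅
  x = 2: [0↦4, 1↦1, 2↦3, 3↦3, 4↦1, 5↦4, 6↦5]  zeros at y ∈ ∅
  x = 3: [0↦5, 1↦1, 2↦2, 3↦1, 4↦5, 5↦0, 6↦0]  zeros at y ∈ {5, 6}
  x = 4: [0↦6, 1↦1, 2↦1, 3↦6, 4↦2, 5↦3, 6↦2]  zeros at y ∈ ∅
  x = 5: [0↦0, 1↦1, 2↦0, 3↦4, 4↦6, 5↦6, 6↦4]  zeros at y ∈ {0, 2}
  x = 6: [0↦1, 1↦1, 2↦6, 3↦2, 4↦3, 5↦2, 6↦6]  zeros at y ∈ ∅
Collecting zeros: affine points = {(0, 3), (0, 4), (3, 5), (3, 6), (5, 0), (5, 2)}.
Total count |C(F_7)_aff| = 6.


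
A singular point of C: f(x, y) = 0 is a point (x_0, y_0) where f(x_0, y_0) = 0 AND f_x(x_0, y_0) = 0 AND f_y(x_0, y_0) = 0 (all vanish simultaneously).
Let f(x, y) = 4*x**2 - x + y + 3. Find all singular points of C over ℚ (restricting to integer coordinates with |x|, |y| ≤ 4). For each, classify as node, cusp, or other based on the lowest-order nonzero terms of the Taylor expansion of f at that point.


No singular points in the scanned grid; C is smooth there.

Compute partial derivatives:
  f_x = 8*x - 1.
  f_y = 1.
f_y = 1 is a nonzero constant, so f_y never vanishes: no point (x, y) can satisfy f = f_x = f_y = 0. In particular no (x, y) ∈ {−4, ..., 4}² is singular; the curve is smooth.


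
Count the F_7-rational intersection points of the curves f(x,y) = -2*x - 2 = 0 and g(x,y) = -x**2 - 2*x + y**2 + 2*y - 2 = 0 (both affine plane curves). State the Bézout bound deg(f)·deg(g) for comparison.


Common zeros: {(6, 2), (6, 3)}; count = 2; Bézout bound = 2.

deg(f) = 1, deg(g) = 2, so Bézout bound = 2.
Scan x ∈ F_7. For each x, list the y ∈ F_7 with f(x, y) ≡ 0 and those with g(x, y) ≡ 0 (mod 7); the common zeros in that column are the intersection.
  x = 0: f ≡ 0 at y ∈ ∅; g ≡ 0 at y ∈ ∅; common: ∅.
  x = 1: f ≡ 0 at y ∈ ∅; g ≡ 0 at y ∈ ∅; common: ∅.
  x = 2: f ≡ 0 at y ∈ ∅; g ≡ 0 at y ∈ {1, 4}; common: ∅.
  x = 3: f ≡ 0 at y ∈ ∅; g ≡ 0 at y ∈ {1, 4}; common: ∅.
  x = 4: f ≡ 0 at y ∈ ∅; g ≡ 0 at y ∈ ∅; common: ∅.
  x = 5: f ≡ 0 at y ∈ ∅; g ≡ 0 at y ∈ ∅; common: ∅.
  x = 6: f ≡ 0 at y ∈ {0, 1, 2, 3, 4, 5, 6}; g ≡ 0 at y ∈ {2, 3}; common: {2, 3}.
Collecting: common zeros = {(6, 2), (6, 3)}, so the count is 2.
Comparison with the Bézout bound: 2 ≤ 2 = deg(f)·deg(g), as expected for curves with no common component (the bound is attained).


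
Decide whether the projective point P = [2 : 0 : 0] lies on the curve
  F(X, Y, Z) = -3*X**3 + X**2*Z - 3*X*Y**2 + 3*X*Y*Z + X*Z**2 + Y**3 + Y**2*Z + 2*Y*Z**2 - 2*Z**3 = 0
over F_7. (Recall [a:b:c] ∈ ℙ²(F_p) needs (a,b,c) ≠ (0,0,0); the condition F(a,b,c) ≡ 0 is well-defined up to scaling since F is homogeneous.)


F(2,0,0) ≡ 4 (mod 7); P is NOT on the curve.

Evaluate F(2, 0, 0) term-by-term (mod 7).
  -3*X**3 ↦ -3·8·1·1 = -24
  X**2*Z ↦ 1·4·1·0 = 0
  -3*X*Y**2 ↦ -3·2·0·1 = 0
  3*X*Y*Z ↦ 3·2·0·0 = 0
  X*Z**2 ↦ 1·2·1·0 = 0
  Y**3 ↦ 1·1·0·1 = 0
  Y**2*Z ↦ 1·1·0·0 = 0
  2*Y*Z**2 ↦ 2·1·0·0 = 0
  -2*Z**3 ↦ -2·1·1·0 = 0
Sum: F(2, 0, 0) = (-24) + (0) + (0) + (0) + (0) + (0) + (0) + (0) + (0) = -24.
Reducing mod 7: -24 ≡ 4 (mod 7).
Since F(a, b, c) ≡ 4 ≠ 0 (mod 7), P does NOT lie on the curve.


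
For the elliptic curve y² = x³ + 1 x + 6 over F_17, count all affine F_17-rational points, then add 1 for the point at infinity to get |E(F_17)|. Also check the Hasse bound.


Affine points = {(1, 5), (1, 12), (2, 4), (2, 13), (3, 6), (3, 11), (5, 0), (7, 4), (7, 13), (8, 4), (8, 13), (9, 8), (9, 9), (10, 8), (10, 9), (15, 8), (15, 9), (16, 2), (16, 15)}; affine count = 19; |E(F_17)| = 20.

Discriminant check: Δ ∝ 4a³ + 27b² = 4·1³ + 27·6² = 4·1 + 27·36 ≡ 7 (mod 17). Nonzero ⇒ E is nonsingular.
For each x ∈ F_17, compute rhs = x³ + 1·x + 6 mod 17, then count y ∈ F_17 with y² ≡ rhs.
  x = 0: rhs = 6, matching y values: none (0 points).
  x = 1: rhs = 8, matching y values: 5, 12 (2 points).
  x = 2: rhs = 16, matching y values: 4, 13 (2 points).
  x = 3: rhs = 2, matching y values: 6, 11 (2 points).
  x = 4: rhs = 6, matching y values: none (0 points).
  x = 5: rhs = 0, matching y values: 0 (1 points).
  x = 6: rhs = 7, matching y values: none (0 points).
  x = 7: rhs = 16, matching y values: 4, 13 (2 points).
  x = 8: rhs = 16, matching y values: 4, 13 (2 points).
  x = 9: rhs = 13, matching y values: 8, 9 (2 points).
  x = 10: rhs = 13, matching y values: 8, 9 (2 points).
  x = 11: rhs = 5, matching y values: none (0 points).
  x = 12: rhs = 12, matching y values: none (0 points).
  x = 13: rhs = 6, matching y values: none (0 points).
  x = 14: rhs = 10, matching y values: none (0 points).
  x = 15: rhs = 13, matching y values: 8, 9 (2 points).
  x = 16: rhs = 4, matching y values: 2, 15 (2 points).
Total affine count: 19.
Full point count |E(F_17)| = 19 + 1 = 20.
Hasse bound: |20 − (17+1)| = |2| = 2 ≤ 2√17 ≈ 8.2462 ✓.


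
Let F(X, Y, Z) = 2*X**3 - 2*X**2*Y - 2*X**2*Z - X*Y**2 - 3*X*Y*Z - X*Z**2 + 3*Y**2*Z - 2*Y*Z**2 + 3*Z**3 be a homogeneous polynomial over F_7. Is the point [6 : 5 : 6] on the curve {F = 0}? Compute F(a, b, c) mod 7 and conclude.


F(6,5,6) ≡ 4 (mod 7); P is NOT on the curve.

Evaluate F(6, 5, 6) term-by-term (mod 7).
  2*X**3 ↦ 2·216·1·1 = 432
  -2*X**2*Y ↦ -2·36·5·1 = -360
  -2*X**2*Z ↦ -2·36·1·6 = -432
  -X*Y**2 ↦ -1·6·25·1 = -150
  -3*X*Y*Z ↦ -3·6·5·6 = -540
  -X*Z**2 ↦ -1·6·1·36 = -216
  3*Y**2*Z ↦ 3·1·25·6 = 450
  -2*Y*Z**2 ↦ -2·1·5·36 = -360
  3*Z**3 ↦ 3·1·1·216 = 648
Sum: F(6, 5, 6) = (432) + (-360) + (-432) + (-150) + (-540) + (-216) + (450) + (-360) + (648) = -528.
Reducing mod 7: -528 ≡ 4 (mod 7).
Since F(a, b, c) ≡ 4 ≠ 0 (mod 7), P does NOT lie on the curve.


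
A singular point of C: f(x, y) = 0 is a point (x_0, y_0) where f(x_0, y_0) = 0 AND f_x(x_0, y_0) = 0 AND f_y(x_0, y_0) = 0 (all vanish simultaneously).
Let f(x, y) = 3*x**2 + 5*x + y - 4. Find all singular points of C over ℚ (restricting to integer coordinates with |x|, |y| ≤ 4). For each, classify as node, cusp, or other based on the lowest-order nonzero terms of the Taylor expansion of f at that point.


No singular points in the scanned grid; C is smooth there.

Compute partial derivatives:
  f_x = 6*x + 5.
  f_y = 1.
f_y = 1 is a nonzero constant, so f_y never vanishes: no point (x, y) can satisfy f = f_x = f_y = 0. In particular no (x, y) ∈ {−4, ..., 4}² is singular; the curve is smooth.


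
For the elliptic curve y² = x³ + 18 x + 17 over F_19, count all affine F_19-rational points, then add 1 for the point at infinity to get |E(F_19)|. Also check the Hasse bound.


Affine points = {(0, 6), (0, 13), (1, 6), (1, 13), (2, 2), (2, 17), (4, 1), (4, 18), (5, 2), (5, 17), (7, 7), (7, 12), (10, 0), (11, 8), (11, 11), (12, 2), (12, 17), (13, 4), (13, 15), (14, 7), (14, 12), (17, 7), (17, 12), (18, 6), (18, 13)}; affine count = 25; |E(F_19)| = 26.

Discriminant check: Δ ∝ 4a³ + 27b² = 4·18³ + 27·17² = 4·5832 + 27·289 ≡ 9 (mod 19). Nonzero ⇒ E is nonsingular.
For each x ∈ F_19, compute rhs = x³ + 18·x + 17 mod 19, then count y ∈ F_19 with y² ≡ rhs.
  x = 0: rhs = 17, matching y values: 6, 13 (2 points).
  x = 1: rhs = 17, matching y values: 6, 13 (2 points).
  x = 2: rhs = 4, matching y values: 2, 17 (2 points).
  x = 3: rhs = 3, matching y values: none (0 points).
  x = 4: rhs = 1, matching y values: 1, 18 (2 points).
  x = 5: rhs = 4, matching y values: 2, 17 (2 points).
  x = 6: rhs = 18, matching y values: none (0 points).
  x = 7: rhs = 11, matching y values: 7, 12 (2 points).
  x = 8: rhs = 8, matching y values: none (0 points).
  x = 9: rhs = 15, matching y values: none (0 points).
  x = 10: rhs = 0, matching y values: 0 (1 points).
  x = 11: rhs = 7, matching y values: 8, 11 (2 points).
  x = 12: rhs = 4, matching y values: 2, 17 (2 points).
  x = 13: rhs = 16, matching y values: 4, 15 (2 points).
  x = 14: rhs = 11, matching y values: 7, 12 (2 points).
  x = 15: rhs = 14, matching y values: none (0 points).
  x = 16: rhs = 12, matching y values: none (0 points).
  x = 17: rhs = 11, matching y values: 7, 12 (2 points).
  x = 18: rhs = 17, matching y values: 6, 13 (2 points).
Total affine count: 25.
Full point count |E(F_19)| = 25 + 1 = 26.
Hasse bound: |26 − (19+1)| = |6| = 6 ≤ 2√19 ≈ 8.7178 ✓.


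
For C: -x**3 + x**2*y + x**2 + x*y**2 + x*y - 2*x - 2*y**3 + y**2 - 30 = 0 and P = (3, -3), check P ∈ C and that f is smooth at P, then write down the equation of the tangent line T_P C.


Tangent line at P: -35*x - 66*y - 93 = 0.

Step 1: f(3, -3) = 0, so P lies on C.
Step 2: partial derivatives
  f_x(x, y) = -3*x**2 + 2*x*y + 2*x + y**2 + y - 2, f_y(x, y) = x**2 + 2*x*y + x - 6*y**2 + 2*y.
  f_x(P) = -35, f_y(P) = -66 (gradient nonzero, so P is smooth).
Step 3: tangent line at P: -35·(x − 3) + -66·(y − -3) = 0.
Expanding: -35*x - 66*y - 93 = 0.


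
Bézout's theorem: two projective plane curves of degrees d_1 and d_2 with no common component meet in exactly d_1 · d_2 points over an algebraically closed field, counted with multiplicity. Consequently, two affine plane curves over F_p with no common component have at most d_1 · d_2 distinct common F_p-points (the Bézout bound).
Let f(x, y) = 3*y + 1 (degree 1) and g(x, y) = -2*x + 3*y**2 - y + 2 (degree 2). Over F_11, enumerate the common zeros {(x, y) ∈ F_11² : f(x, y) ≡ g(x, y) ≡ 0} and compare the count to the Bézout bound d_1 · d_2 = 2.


Common zeros: {(5, 7)}; count = 1; Bézout bound = 2.

deg(f) = 1, deg(g) = 2, so Bézout bound = 2.
Scan x ∈ F_11. For each x, list the y ∈ F_11 with f(x, y) ≡ 0 and those with g(x, y) ≡ 0 (mod 11); the common zeros in that column are the intersection.
  x = 0: f ≡ 0 at y ∈ {7}; g ≡ 0 at y ∈ ∅; common: ∅.
  x = 1: f ≡ 0 at y ∈ {7}; g ≡ 0 at y ∈ {0, 4}; common: ∅.
  x = 2: f ≡ 0 at y ∈ {7}; g ≡ 0 at y ∈ {1, 3}; common: ∅.
  x = 3: f ≡ 0 at y ∈ {7}; g ≡ 0 at y ∈ {5, 10}; common: ∅.
  x = 4: f ≡ 0 at y ∈ {7}; g ≡ 0 at y ∈ ∅; common: ∅.
  x = 5: f ≡ 0 at y ∈ {7}; g ≡ 0 at y ∈ {7, 8}; common: {7}.
  x = 6: f ≡ 0 at y ∈ {7}; g ≡ 0 at y ∈ {2}; common: ∅.
  x = 7: f ≡ 0 at y ∈ {7}; g ≡ 0 at y ∈ ∅; common: ∅.
  x = 8: f ≡ 0 at y ∈ {7}; g ≡ 0 at y ∈ {6, 9}; common: ∅.
  x = 9: f ≡ 0 at y ∈ {7}; g ≡ 0 at y ∈ ∅; common: ∅.
  x = 10: f ≡ 0 at y ∈ {7}; g ≡ 0 at y ∈ ∅; common: ∅.
Collecting: common zeros = {(5, 7)}, so the count is 1.
Comparison with the Bézout bound: 1 ≤ 2 = deg(f)·deg(g), as expected for curves with no common component (the affine F_11-count falls short of the bound because intersections may lie at infinity, over extension fields, or carry multiplicity).


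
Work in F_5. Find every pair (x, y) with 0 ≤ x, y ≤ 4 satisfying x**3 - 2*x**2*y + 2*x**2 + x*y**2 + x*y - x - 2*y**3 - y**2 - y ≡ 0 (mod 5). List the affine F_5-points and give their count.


Affine F_5-points: {(0, 0), (4, 2)}; count = 2.

For each of the 25 pairs (x, y) ∈ F_5², evaluate f(x, y) mod 5. Record the zeros.
  x = 0: [0↦0, 1↦1, 2↦3, 3↦4, 4↦2]  zeros at y ∈ {0}
  x = 1: [0↦2, 1↦3, 2↦2, 3↦2, 4↦1]  zeros at y ∈ ∅
  x = 2: [0↦4, 1↦1, 2↦3, 3↦3, 4↦4]  zeros at y ∈ ∅
  x = 3: [0↦2, 1↦1, 2↦2, 3↦3, 4↦2]  zeros at y ∈ ∅
  x = 4: [0↦2, 1↦4, 2↦0, 3↦3, 4↦1]  zeros at y ∈ {2}
Collecting zeros: affine points = {(0, 0), (4, 2)}.
Total count |C(F_5)_aff| = 2.


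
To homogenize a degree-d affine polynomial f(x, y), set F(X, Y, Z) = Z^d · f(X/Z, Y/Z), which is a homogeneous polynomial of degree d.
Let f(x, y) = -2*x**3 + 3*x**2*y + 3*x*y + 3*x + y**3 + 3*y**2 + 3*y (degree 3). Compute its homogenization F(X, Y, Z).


F(X, Y, Z) = -2*X**3 + 3*X**2*Y + 3*X*Y*Z + 3*X*Z**2 + Y**3 + 3*Y**2*Z + 3*Y*Z**2

deg(f) = 3.
Substitute x = X/Z, y = Y/Z into f, then multiply by Z^3.
  monomial -2·x^3·y^0 ↦ -2·X^3·Y^0·Z^0.
  monomial 3·x^2·y^1 ↦ 3·X^2·Y^1·Z^0.
  monomial 3·x^1·y^1 ↦ 3·X^1·Y^1·Z^1.
  monomial 3·x^1·y^0 ↦ 3·X^1·Y^0·Z^2.
  monomial 1·x^0·y^3 ↦ 1·X^0·Y^3·Z^0.
  monomial 3·x^0·y^2 ↦ 3·X^0·Y^2·Z^1.
  monomial 3·x^0·y^1 ↦ 3·X^0·Y^1·Z^2.
Collecting: F(X, Y, Z) = -2*X**3 + 3*X**2*Y + 3*X*Y*Z + 3*X*Z**2 + Y**3 + 3*Y**2*Z + 3*Y*Z**2.


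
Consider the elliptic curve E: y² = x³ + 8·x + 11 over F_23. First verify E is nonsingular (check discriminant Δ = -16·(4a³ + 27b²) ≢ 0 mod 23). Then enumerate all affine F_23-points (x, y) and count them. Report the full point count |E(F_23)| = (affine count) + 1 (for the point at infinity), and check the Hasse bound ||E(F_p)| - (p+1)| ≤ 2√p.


Affine points = {(2, 9), (2, 14), (3, 4), (3, 19), (8, 9), (8, 14), (11, 2), (11, 21), (12, 8), (12, 15), (13, 9), (13, 14), (16, 7), (16, 16), (17, 0), (20, 11), (20, 12), (22, 5), (22, 18)}; affine count = 19; |E(F_23)| = 20.

Discriminant check: Δ ∝ 4a³ + 27b² = 4·8³ + 27·11² = 4·512 + 27·121 ≡ 2 (mod 23). Nonzero ⇒ E is nonsingular.
For each x ∈ F_23, compute rhs = x³ + 8·x + 11 mod 23, then count y ∈ F_23 with y² ≡ rhs.
  x = 0: rhs = 11, matching y values: none (0 points).
  x = 1: rhs = 20, matching y values: none (0 points).
  x = 2: rhs = 12, matching y values: 9, 14 (2 points).
  x = 3: rhs = 16, matching y values: 4, 19 (2 points).
  x = 4: rhs = 15, matching y values: none (0 points).
  x = 5: rhs = 15, matching y values: none (0 points).
  x = 6: rhs = 22, matching y values: none (0 points).
  x = 7: rhs = 19, matching y values: none (0 points).
  x = 8: rhs = 12, matching y values: 9, 14 (2 points).
  x = 9: rhs = 7, matching y values: none (0 points).
  x = 10: rhs = 10, matching y values: none (0 points).
  x = 11: rhs = 4, matching y values: 2, 21 (2 points).
  x = 12: rhs = 18, matching y values: 8, 15 (2 points).
  x = 13: rhs = 12, matching y values: 9, 14 (2 points).
  x = 14: rhs = 15, matching y values: none (0 points).
  x = 15: rhs = 10, matching y values: none (0 points).
  x = 16: rhs = 3, matching y values: 7, 16 (2 points).
  x = 17: rhs = 0, matching y values: 0 (1 points).
  x = 18: rhs = 7, matching y values: none (0 points).
  x = 19: rhs = 7, matching y values: none (0 points).
  x = 20: rhs = 6, matching y values: 11, 12 (2 points).
  x = 21: rhs = 10, matching y values: none (0 points).
  x = 22: rhs = 2, matching y values: 5, 18 (2 points).
Total affine count: 19.
Full point count |E(F_23)| = 19 + 1 = 20.
Hasse bound: |20 − (23+1)| = |-4| = 4 ≤ 2√23 ≈ 9.5917 ✓.


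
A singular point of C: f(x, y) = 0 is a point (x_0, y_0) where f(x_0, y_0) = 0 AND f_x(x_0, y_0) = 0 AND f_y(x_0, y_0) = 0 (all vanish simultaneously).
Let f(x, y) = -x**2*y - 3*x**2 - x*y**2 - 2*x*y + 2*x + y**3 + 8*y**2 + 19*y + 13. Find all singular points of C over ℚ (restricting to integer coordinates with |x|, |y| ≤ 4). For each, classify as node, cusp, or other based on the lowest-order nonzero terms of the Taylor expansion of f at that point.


Singular points: {(1, -2)}; classification: node.

Compute partial derivatives:
  f_x = -2*x*y - 6*x - y**2 - 2*y + 2.
  f_y = -x**2 - 2*x*y - 2*x + 3*y**2 + 16*y + 19.
Scan x_0 ∈ {−4, ..., 4}. For each x_0, f_y(x_0, y) is a polynomial in y; find its integer roots y ∈ {−4, ..., 4}, then test f_x and f at those candidates.
  x = -4: f_y(-4, y) = 3*y**2 + 24*y + 11; no integer root y with |y| ≤ 4.
  x = -3: f_y(-3, y) = 3*y**2 + 22*y + 16; no integer root y with |y| ≤ 4.
  x = -2: f_y(-2, y) = 3*y**2 + 20*y + 19; no integer root y with |y| ≤ 4.
  x = -1: f_y(-1, y) = 3*y**2 + 18*y + 20; no integer root y with |y| ≤ 4.
  x = 0: f_y(0, y) = 3*y**2 + 16*y + 19; no integer root y with |y| ≤ 4.
  x = 1: f_y(1, y) = 3*y**2 + 14*y + 16; vanishes at y ∈ {-2}. (1, -2): f_x = 0, f = 0 — SINGULAR.
  x = 2: f_y(2, y) = 3*y**2 + 12*y + 11; no integer root y with |y| ≤ 4.
  x = 3: f_y(3, y) = 3*y**2 + 10*y + 4; no integer root y with |y| ≤ 4.
  x = 4: f_y(4, y) = 3*y**2 + 8*y - 5; no integer root y with |y| ≤ 4.
Only singular point on the grid: (1, -2).
Classify: substitute x = 1 + u, y = -2 + v and expand: f = -u**2*v - u**2 - u*v**2 + v**3 + v**2.
No constant or linear terms (consistent with a singular point). Quadratic part: -u**2 + v**2. Cubic part: -u**2*v - u*v**2 + v**3.
The quadratic part v**2 - u**2 = (v − u)(v + u) splits into two distinct linear factors, so there are two distinct tangent lines y − -2 = ±(x − 1) — this is a node (ordinary double point).
Classification: node.


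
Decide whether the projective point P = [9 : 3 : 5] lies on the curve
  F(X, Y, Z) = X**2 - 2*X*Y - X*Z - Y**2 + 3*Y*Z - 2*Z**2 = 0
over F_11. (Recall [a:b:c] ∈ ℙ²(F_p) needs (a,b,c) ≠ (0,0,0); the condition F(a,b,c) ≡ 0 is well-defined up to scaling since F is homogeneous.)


F(9,3,5) ≡ 1 (mod 11); P is NOT on the curve.

Evaluate F(9, 3, 5) term-by-term (mod 11).
  X**2 ↦ 1·81·1·1 = 81
  -2*X*Y ↦ -2·9·3·1 = -54
  -X*Z ↦ -1·9·1·5 = -45
  -Y**2 ↦ -1·1·9·1 = -9
  3*Y*Z ↦ 3·1·3·5 = 45
  -2*Z**2 ↦ -2·1·1·25 = -50
Sum: F(9, 3, 5) = (81) + (-54) + (-45) + (-9) + (45) + (-50) = -32.
Reducing mod 11: -32 ≡ 1 (mod 11).
Since F(a, b, c) ≡ 1 ≠ 0 (mod 11), P does NOT lie on the curve.
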